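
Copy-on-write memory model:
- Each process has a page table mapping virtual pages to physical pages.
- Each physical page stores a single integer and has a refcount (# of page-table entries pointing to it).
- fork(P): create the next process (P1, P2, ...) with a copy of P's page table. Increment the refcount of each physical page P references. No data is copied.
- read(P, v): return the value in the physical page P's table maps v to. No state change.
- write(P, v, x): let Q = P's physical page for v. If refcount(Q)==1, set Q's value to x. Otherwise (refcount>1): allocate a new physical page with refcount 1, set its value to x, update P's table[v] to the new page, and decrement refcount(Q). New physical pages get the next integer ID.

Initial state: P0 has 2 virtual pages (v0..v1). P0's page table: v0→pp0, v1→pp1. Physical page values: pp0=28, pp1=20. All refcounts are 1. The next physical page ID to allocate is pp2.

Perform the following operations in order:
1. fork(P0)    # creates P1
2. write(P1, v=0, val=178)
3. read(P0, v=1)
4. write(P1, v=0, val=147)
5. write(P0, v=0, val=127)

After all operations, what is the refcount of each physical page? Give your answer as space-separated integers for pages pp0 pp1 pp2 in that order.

Answer: 1 2 1

Derivation:
Op 1: fork(P0) -> P1. 2 ppages; refcounts: pp0:2 pp1:2
Op 2: write(P1, v0, 178). refcount(pp0)=2>1 -> COPY to pp2. 3 ppages; refcounts: pp0:1 pp1:2 pp2:1
Op 3: read(P0, v1) -> 20. No state change.
Op 4: write(P1, v0, 147). refcount(pp2)=1 -> write in place. 3 ppages; refcounts: pp0:1 pp1:2 pp2:1
Op 5: write(P0, v0, 127). refcount(pp0)=1 -> write in place. 3 ppages; refcounts: pp0:1 pp1:2 pp2:1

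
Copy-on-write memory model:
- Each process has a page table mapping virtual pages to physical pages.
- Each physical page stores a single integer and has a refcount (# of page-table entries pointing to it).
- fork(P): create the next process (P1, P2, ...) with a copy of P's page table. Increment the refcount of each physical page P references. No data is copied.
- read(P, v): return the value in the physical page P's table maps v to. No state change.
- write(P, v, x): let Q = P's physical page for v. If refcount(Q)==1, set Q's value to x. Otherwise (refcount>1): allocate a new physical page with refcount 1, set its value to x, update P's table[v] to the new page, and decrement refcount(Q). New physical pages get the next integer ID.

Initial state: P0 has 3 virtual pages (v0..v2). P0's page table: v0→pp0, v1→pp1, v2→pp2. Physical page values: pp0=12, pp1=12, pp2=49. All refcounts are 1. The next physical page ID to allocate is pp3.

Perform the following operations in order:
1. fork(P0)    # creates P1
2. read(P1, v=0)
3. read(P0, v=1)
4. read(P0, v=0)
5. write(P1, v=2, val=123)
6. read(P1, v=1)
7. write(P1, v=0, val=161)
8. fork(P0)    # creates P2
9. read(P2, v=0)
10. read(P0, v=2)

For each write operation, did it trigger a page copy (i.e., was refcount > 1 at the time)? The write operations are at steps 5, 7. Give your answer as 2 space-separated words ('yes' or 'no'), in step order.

Op 1: fork(P0) -> P1. 3 ppages; refcounts: pp0:2 pp1:2 pp2:2
Op 2: read(P1, v0) -> 12. No state change.
Op 3: read(P0, v1) -> 12. No state change.
Op 4: read(P0, v0) -> 12. No state change.
Op 5: write(P1, v2, 123). refcount(pp2)=2>1 -> COPY to pp3. 4 ppages; refcounts: pp0:2 pp1:2 pp2:1 pp3:1
Op 6: read(P1, v1) -> 12. No state change.
Op 7: write(P1, v0, 161). refcount(pp0)=2>1 -> COPY to pp4. 5 ppages; refcounts: pp0:1 pp1:2 pp2:1 pp3:1 pp4:1
Op 8: fork(P0) -> P2. 5 ppages; refcounts: pp0:2 pp1:3 pp2:2 pp3:1 pp4:1
Op 9: read(P2, v0) -> 12. No state change.
Op 10: read(P0, v2) -> 49. No state change.

yes yes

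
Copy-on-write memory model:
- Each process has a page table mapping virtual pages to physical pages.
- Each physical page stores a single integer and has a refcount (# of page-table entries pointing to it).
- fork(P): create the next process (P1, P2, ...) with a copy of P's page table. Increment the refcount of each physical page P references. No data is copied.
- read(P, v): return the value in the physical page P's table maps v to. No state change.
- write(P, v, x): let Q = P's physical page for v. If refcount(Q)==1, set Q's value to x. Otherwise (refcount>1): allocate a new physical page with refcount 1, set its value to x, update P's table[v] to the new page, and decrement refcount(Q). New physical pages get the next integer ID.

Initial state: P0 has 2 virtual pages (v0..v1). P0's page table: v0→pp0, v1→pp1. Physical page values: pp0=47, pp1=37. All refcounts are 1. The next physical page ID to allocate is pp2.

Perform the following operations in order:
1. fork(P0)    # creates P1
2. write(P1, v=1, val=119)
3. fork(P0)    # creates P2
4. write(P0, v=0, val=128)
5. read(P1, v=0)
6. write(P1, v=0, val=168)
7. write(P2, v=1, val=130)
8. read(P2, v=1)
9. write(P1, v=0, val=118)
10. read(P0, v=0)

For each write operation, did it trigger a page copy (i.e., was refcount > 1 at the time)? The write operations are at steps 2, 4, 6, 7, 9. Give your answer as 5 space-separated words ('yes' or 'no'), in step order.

Op 1: fork(P0) -> P1. 2 ppages; refcounts: pp0:2 pp1:2
Op 2: write(P1, v1, 119). refcount(pp1)=2>1 -> COPY to pp2. 3 ppages; refcounts: pp0:2 pp1:1 pp2:1
Op 3: fork(P0) -> P2. 3 ppages; refcounts: pp0:3 pp1:2 pp2:1
Op 4: write(P0, v0, 128). refcount(pp0)=3>1 -> COPY to pp3. 4 ppages; refcounts: pp0:2 pp1:2 pp2:1 pp3:1
Op 5: read(P1, v0) -> 47. No state change.
Op 6: write(P1, v0, 168). refcount(pp0)=2>1 -> COPY to pp4. 5 ppages; refcounts: pp0:1 pp1:2 pp2:1 pp3:1 pp4:1
Op 7: write(P2, v1, 130). refcount(pp1)=2>1 -> COPY to pp5. 6 ppages; refcounts: pp0:1 pp1:1 pp2:1 pp3:1 pp4:1 pp5:1
Op 8: read(P2, v1) -> 130. No state change.
Op 9: write(P1, v0, 118). refcount(pp4)=1 -> write in place. 6 ppages; refcounts: pp0:1 pp1:1 pp2:1 pp3:1 pp4:1 pp5:1
Op 10: read(P0, v0) -> 128. No state change.

yes yes yes yes no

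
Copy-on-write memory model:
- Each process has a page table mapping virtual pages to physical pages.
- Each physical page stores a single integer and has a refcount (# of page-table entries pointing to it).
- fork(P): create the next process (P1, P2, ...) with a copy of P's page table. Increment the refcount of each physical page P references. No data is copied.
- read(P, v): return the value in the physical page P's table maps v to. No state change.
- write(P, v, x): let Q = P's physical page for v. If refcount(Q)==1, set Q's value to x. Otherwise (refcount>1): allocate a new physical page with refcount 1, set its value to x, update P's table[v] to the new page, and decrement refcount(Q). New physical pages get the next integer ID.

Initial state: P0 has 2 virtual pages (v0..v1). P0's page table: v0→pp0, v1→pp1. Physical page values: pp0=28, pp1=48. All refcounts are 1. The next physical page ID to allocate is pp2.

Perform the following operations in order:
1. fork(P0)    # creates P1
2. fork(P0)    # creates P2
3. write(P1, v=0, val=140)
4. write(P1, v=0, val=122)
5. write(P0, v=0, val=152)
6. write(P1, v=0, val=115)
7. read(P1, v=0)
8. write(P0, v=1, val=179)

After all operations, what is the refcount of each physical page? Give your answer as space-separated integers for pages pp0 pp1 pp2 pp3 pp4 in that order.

Op 1: fork(P0) -> P1. 2 ppages; refcounts: pp0:2 pp1:2
Op 2: fork(P0) -> P2. 2 ppages; refcounts: pp0:3 pp1:3
Op 3: write(P1, v0, 140). refcount(pp0)=3>1 -> COPY to pp2. 3 ppages; refcounts: pp0:2 pp1:3 pp2:1
Op 4: write(P1, v0, 122). refcount(pp2)=1 -> write in place. 3 ppages; refcounts: pp0:2 pp1:3 pp2:1
Op 5: write(P0, v0, 152). refcount(pp0)=2>1 -> COPY to pp3. 4 ppages; refcounts: pp0:1 pp1:3 pp2:1 pp3:1
Op 6: write(P1, v0, 115). refcount(pp2)=1 -> write in place. 4 ppages; refcounts: pp0:1 pp1:3 pp2:1 pp3:1
Op 7: read(P1, v0) -> 115. No state change.
Op 8: write(P0, v1, 179). refcount(pp1)=3>1 -> COPY to pp4. 5 ppages; refcounts: pp0:1 pp1:2 pp2:1 pp3:1 pp4:1

Answer: 1 2 1 1 1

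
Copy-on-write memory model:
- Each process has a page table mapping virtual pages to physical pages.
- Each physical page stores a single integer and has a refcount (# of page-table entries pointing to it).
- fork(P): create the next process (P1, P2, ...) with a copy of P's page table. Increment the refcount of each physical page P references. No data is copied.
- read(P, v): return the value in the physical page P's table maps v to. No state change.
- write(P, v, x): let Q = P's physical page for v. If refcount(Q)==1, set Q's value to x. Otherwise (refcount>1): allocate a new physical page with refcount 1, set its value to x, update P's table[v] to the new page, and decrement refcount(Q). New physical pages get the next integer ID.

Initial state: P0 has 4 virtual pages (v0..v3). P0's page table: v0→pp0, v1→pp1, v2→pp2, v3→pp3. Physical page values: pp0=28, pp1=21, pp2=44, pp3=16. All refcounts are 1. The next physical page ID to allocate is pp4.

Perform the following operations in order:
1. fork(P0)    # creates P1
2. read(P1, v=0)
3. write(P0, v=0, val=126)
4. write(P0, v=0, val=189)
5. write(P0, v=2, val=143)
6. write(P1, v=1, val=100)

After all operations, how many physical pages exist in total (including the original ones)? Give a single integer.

Op 1: fork(P0) -> P1. 4 ppages; refcounts: pp0:2 pp1:2 pp2:2 pp3:2
Op 2: read(P1, v0) -> 28. No state change.
Op 3: write(P0, v0, 126). refcount(pp0)=2>1 -> COPY to pp4. 5 ppages; refcounts: pp0:1 pp1:2 pp2:2 pp3:2 pp4:1
Op 4: write(P0, v0, 189). refcount(pp4)=1 -> write in place. 5 ppages; refcounts: pp0:1 pp1:2 pp2:2 pp3:2 pp4:1
Op 5: write(P0, v2, 143). refcount(pp2)=2>1 -> COPY to pp5. 6 ppages; refcounts: pp0:1 pp1:2 pp2:1 pp3:2 pp4:1 pp5:1
Op 6: write(P1, v1, 100). refcount(pp1)=2>1 -> COPY to pp6. 7 ppages; refcounts: pp0:1 pp1:1 pp2:1 pp3:2 pp4:1 pp5:1 pp6:1

Answer: 7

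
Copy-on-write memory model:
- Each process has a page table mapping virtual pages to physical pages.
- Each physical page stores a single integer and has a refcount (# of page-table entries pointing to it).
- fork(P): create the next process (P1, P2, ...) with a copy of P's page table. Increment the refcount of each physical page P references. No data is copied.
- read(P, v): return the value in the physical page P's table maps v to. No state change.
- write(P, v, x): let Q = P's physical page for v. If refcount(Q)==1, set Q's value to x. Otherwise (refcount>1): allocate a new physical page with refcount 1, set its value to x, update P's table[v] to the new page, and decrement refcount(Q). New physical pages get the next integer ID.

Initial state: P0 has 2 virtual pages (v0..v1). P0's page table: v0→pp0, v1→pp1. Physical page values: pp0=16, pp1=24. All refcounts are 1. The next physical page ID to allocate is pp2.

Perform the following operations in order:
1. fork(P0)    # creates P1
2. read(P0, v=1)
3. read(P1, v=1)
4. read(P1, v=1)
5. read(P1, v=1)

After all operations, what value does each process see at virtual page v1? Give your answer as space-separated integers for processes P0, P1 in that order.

Answer: 24 24

Derivation:
Op 1: fork(P0) -> P1. 2 ppages; refcounts: pp0:2 pp1:2
Op 2: read(P0, v1) -> 24. No state change.
Op 3: read(P1, v1) -> 24. No state change.
Op 4: read(P1, v1) -> 24. No state change.
Op 5: read(P1, v1) -> 24. No state change.
P0: v1 -> pp1 = 24
P1: v1 -> pp1 = 24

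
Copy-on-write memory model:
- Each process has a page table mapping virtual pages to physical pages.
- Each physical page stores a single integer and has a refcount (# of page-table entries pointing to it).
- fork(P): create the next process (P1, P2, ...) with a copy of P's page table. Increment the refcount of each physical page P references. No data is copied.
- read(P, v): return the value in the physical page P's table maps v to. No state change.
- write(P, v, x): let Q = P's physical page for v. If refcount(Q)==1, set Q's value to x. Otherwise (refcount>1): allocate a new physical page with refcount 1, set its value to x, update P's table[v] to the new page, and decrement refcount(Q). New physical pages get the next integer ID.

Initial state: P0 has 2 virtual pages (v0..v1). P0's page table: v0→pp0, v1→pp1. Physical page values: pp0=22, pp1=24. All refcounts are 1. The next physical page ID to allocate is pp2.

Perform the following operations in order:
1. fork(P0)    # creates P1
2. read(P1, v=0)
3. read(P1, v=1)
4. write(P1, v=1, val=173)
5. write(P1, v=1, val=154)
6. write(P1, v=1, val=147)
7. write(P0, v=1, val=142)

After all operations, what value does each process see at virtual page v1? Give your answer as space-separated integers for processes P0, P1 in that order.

Answer: 142 147

Derivation:
Op 1: fork(P0) -> P1. 2 ppages; refcounts: pp0:2 pp1:2
Op 2: read(P1, v0) -> 22. No state change.
Op 3: read(P1, v1) -> 24. No state change.
Op 4: write(P1, v1, 173). refcount(pp1)=2>1 -> COPY to pp2. 3 ppages; refcounts: pp0:2 pp1:1 pp2:1
Op 5: write(P1, v1, 154). refcount(pp2)=1 -> write in place. 3 ppages; refcounts: pp0:2 pp1:1 pp2:1
Op 6: write(P1, v1, 147). refcount(pp2)=1 -> write in place. 3 ppages; refcounts: pp0:2 pp1:1 pp2:1
Op 7: write(P0, v1, 142). refcount(pp1)=1 -> write in place. 3 ppages; refcounts: pp0:2 pp1:1 pp2:1
P0: v1 -> pp1 = 142
P1: v1 -> pp2 = 147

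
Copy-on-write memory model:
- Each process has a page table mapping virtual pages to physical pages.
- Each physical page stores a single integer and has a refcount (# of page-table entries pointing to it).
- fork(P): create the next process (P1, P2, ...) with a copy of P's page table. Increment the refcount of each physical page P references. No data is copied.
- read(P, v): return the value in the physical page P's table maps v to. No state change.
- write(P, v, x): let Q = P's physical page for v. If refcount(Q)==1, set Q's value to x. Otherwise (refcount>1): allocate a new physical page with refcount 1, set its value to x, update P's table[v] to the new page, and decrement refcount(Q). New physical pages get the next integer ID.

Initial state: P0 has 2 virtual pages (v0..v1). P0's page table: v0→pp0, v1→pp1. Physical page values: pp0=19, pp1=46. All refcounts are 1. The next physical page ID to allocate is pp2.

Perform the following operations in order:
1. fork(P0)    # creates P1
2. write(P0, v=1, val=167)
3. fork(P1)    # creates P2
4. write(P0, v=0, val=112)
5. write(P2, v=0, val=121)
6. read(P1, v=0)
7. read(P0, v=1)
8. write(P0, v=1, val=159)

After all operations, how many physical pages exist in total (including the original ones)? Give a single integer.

Op 1: fork(P0) -> P1. 2 ppages; refcounts: pp0:2 pp1:2
Op 2: write(P0, v1, 167). refcount(pp1)=2>1 -> COPY to pp2. 3 ppages; refcounts: pp0:2 pp1:1 pp2:1
Op 3: fork(P1) -> P2. 3 ppages; refcounts: pp0:3 pp1:2 pp2:1
Op 4: write(P0, v0, 112). refcount(pp0)=3>1 -> COPY to pp3. 4 ppages; refcounts: pp0:2 pp1:2 pp2:1 pp3:1
Op 5: write(P2, v0, 121). refcount(pp0)=2>1 -> COPY to pp4. 5 ppages; refcounts: pp0:1 pp1:2 pp2:1 pp3:1 pp4:1
Op 6: read(P1, v0) -> 19. No state change.
Op 7: read(P0, v1) -> 167. No state change.
Op 8: write(P0, v1, 159). refcount(pp2)=1 -> write in place. 5 ppages; refcounts: pp0:1 pp1:2 pp2:1 pp3:1 pp4:1

Answer: 5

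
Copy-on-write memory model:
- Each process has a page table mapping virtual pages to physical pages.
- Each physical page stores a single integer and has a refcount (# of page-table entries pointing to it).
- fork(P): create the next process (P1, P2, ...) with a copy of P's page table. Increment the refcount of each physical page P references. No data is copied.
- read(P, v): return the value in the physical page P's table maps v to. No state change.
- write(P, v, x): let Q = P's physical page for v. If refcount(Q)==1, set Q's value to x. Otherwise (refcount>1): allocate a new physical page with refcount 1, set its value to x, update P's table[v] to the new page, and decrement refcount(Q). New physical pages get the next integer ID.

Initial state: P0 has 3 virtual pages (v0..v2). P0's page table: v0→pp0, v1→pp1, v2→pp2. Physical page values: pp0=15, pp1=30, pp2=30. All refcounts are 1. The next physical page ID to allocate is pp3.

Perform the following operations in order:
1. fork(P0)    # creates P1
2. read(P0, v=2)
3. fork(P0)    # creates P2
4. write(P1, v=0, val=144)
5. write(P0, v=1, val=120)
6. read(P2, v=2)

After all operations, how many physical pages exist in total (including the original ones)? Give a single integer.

Op 1: fork(P0) -> P1. 3 ppages; refcounts: pp0:2 pp1:2 pp2:2
Op 2: read(P0, v2) -> 30. No state change.
Op 3: fork(P0) -> P2. 3 ppages; refcounts: pp0:3 pp1:3 pp2:3
Op 4: write(P1, v0, 144). refcount(pp0)=3>1 -> COPY to pp3. 4 ppages; refcounts: pp0:2 pp1:3 pp2:3 pp3:1
Op 5: write(P0, v1, 120). refcount(pp1)=3>1 -> COPY to pp4. 5 ppages; refcounts: pp0:2 pp1:2 pp2:3 pp3:1 pp4:1
Op 6: read(P2, v2) -> 30. No state change.

Answer: 5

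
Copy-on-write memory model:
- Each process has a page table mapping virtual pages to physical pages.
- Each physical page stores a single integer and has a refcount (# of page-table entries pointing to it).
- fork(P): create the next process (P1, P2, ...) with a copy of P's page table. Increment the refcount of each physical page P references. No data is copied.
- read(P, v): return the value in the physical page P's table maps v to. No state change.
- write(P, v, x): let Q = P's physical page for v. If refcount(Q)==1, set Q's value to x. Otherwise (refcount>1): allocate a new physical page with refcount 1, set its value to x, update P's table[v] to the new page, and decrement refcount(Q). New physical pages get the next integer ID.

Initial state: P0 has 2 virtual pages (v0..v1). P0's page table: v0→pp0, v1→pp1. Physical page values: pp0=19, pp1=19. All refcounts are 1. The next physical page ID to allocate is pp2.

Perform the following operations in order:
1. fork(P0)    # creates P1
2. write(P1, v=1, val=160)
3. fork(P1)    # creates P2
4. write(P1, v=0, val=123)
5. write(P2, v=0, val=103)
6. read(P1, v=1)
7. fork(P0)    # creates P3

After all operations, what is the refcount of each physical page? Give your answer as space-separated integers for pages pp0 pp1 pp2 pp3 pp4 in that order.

Answer: 2 2 2 1 1

Derivation:
Op 1: fork(P0) -> P1. 2 ppages; refcounts: pp0:2 pp1:2
Op 2: write(P1, v1, 160). refcount(pp1)=2>1 -> COPY to pp2. 3 ppages; refcounts: pp0:2 pp1:1 pp2:1
Op 3: fork(P1) -> P2. 3 ppages; refcounts: pp0:3 pp1:1 pp2:2
Op 4: write(P1, v0, 123). refcount(pp0)=3>1 -> COPY to pp3. 4 ppages; refcounts: pp0:2 pp1:1 pp2:2 pp3:1
Op 5: write(P2, v0, 103). refcount(pp0)=2>1 -> COPY to pp4. 5 ppages; refcounts: pp0:1 pp1:1 pp2:2 pp3:1 pp4:1
Op 6: read(P1, v1) -> 160. No state change.
Op 7: fork(P0) -> P3. 5 ppages; refcounts: pp0:2 pp1:2 pp2:2 pp3:1 pp4:1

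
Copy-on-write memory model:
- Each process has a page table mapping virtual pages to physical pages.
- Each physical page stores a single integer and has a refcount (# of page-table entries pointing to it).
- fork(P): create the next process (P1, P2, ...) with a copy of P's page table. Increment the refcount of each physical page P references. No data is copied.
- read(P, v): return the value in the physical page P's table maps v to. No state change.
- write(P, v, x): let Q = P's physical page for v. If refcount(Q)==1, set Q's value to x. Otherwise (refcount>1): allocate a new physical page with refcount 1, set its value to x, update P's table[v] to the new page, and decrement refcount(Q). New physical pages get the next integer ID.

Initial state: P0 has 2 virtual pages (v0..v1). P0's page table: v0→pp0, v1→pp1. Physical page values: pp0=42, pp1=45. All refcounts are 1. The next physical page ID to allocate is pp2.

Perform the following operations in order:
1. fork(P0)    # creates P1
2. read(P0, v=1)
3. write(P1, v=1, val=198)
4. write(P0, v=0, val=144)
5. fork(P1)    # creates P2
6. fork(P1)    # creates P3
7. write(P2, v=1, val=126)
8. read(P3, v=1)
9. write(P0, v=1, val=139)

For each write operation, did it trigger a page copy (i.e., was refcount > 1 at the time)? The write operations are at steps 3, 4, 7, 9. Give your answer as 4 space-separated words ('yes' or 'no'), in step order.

Op 1: fork(P0) -> P1. 2 ppages; refcounts: pp0:2 pp1:2
Op 2: read(P0, v1) -> 45. No state change.
Op 3: write(P1, v1, 198). refcount(pp1)=2>1 -> COPY to pp2. 3 ppages; refcounts: pp0:2 pp1:1 pp2:1
Op 4: write(P0, v0, 144). refcount(pp0)=2>1 -> COPY to pp3. 4 ppages; refcounts: pp0:1 pp1:1 pp2:1 pp3:1
Op 5: fork(P1) -> P2. 4 ppages; refcounts: pp0:2 pp1:1 pp2:2 pp3:1
Op 6: fork(P1) -> P3. 4 ppages; refcounts: pp0:3 pp1:1 pp2:3 pp3:1
Op 7: write(P2, v1, 126). refcount(pp2)=3>1 -> COPY to pp4. 5 ppages; refcounts: pp0:3 pp1:1 pp2:2 pp3:1 pp4:1
Op 8: read(P3, v1) -> 198. No state change.
Op 9: write(P0, v1, 139). refcount(pp1)=1 -> write in place. 5 ppages; refcounts: pp0:3 pp1:1 pp2:2 pp3:1 pp4:1

yes yes yes no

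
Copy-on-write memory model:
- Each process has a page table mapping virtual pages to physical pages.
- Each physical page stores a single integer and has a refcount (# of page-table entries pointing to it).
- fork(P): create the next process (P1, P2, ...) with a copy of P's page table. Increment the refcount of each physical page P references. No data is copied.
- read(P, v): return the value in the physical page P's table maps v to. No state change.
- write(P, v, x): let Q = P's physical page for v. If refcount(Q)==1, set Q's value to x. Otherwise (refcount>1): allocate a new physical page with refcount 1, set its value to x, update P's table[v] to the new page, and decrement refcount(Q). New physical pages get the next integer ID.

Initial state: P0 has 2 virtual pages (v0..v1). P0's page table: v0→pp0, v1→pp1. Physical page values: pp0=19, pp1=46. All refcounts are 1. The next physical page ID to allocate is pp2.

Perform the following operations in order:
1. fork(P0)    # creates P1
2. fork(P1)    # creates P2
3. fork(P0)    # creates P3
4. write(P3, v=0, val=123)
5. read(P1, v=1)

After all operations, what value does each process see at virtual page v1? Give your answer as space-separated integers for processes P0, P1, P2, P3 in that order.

Op 1: fork(P0) -> P1. 2 ppages; refcounts: pp0:2 pp1:2
Op 2: fork(P1) -> P2. 2 ppages; refcounts: pp0:3 pp1:3
Op 3: fork(P0) -> P3. 2 ppages; refcounts: pp0:4 pp1:4
Op 4: write(P3, v0, 123). refcount(pp0)=4>1 -> COPY to pp2. 3 ppages; refcounts: pp0:3 pp1:4 pp2:1
Op 5: read(P1, v1) -> 46. No state change.
P0: v1 -> pp1 = 46
P1: v1 -> pp1 = 46
P2: v1 -> pp1 = 46
P3: v1 -> pp1 = 46

Answer: 46 46 46 46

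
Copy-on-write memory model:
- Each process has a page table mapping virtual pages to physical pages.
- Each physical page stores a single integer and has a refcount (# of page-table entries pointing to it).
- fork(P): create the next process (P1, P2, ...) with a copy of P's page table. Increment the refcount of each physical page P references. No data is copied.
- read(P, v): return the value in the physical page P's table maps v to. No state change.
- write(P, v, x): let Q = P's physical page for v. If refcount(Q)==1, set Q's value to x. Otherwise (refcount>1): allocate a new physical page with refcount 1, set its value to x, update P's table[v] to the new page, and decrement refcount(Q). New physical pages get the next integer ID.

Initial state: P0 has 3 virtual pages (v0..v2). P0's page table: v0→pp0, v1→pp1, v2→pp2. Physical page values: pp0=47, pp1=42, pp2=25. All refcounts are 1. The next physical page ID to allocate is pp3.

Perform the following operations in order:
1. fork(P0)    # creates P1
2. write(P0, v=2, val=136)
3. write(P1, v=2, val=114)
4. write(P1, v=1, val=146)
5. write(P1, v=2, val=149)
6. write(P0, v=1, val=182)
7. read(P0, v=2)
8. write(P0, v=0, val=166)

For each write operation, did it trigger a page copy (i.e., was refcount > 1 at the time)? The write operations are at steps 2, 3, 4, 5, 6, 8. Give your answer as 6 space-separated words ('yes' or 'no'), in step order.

Op 1: fork(P0) -> P1. 3 ppages; refcounts: pp0:2 pp1:2 pp2:2
Op 2: write(P0, v2, 136). refcount(pp2)=2>1 -> COPY to pp3. 4 ppages; refcounts: pp0:2 pp1:2 pp2:1 pp3:1
Op 3: write(P1, v2, 114). refcount(pp2)=1 -> write in place. 4 ppages; refcounts: pp0:2 pp1:2 pp2:1 pp3:1
Op 4: write(P1, v1, 146). refcount(pp1)=2>1 -> COPY to pp4. 5 ppages; refcounts: pp0:2 pp1:1 pp2:1 pp3:1 pp4:1
Op 5: write(P1, v2, 149). refcount(pp2)=1 -> write in place. 5 ppages; refcounts: pp0:2 pp1:1 pp2:1 pp3:1 pp4:1
Op 6: write(P0, v1, 182). refcount(pp1)=1 -> write in place. 5 ppages; refcounts: pp0:2 pp1:1 pp2:1 pp3:1 pp4:1
Op 7: read(P0, v2) -> 136. No state change.
Op 8: write(P0, v0, 166). refcount(pp0)=2>1 -> COPY to pp5. 6 ppages; refcounts: pp0:1 pp1:1 pp2:1 pp3:1 pp4:1 pp5:1

yes no yes no no yes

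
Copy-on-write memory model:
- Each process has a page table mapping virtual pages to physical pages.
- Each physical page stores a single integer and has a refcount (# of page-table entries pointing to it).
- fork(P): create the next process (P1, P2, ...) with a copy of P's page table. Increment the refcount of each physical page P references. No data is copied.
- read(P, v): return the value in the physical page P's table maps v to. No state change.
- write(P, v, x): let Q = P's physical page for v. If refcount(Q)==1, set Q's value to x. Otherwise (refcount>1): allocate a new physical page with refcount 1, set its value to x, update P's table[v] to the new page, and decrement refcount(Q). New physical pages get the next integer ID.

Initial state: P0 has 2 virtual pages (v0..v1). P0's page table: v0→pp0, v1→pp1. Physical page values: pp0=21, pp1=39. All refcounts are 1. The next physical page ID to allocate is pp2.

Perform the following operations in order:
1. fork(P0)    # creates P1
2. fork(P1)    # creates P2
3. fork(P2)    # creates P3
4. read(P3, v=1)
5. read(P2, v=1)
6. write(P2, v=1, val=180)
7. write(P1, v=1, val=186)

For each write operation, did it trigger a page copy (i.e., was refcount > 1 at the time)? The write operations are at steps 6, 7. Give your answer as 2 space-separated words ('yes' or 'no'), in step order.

Op 1: fork(P0) -> P1. 2 ppages; refcounts: pp0:2 pp1:2
Op 2: fork(P1) -> P2. 2 ppages; refcounts: pp0:3 pp1:3
Op 3: fork(P2) -> P3. 2 ppages; refcounts: pp0:4 pp1:4
Op 4: read(P3, v1) -> 39. No state change.
Op 5: read(P2, v1) -> 39. No state change.
Op 6: write(P2, v1, 180). refcount(pp1)=4>1 -> COPY to pp2. 3 ppages; refcounts: pp0:4 pp1:3 pp2:1
Op 7: write(P1, v1, 186). refcount(pp1)=3>1 -> COPY to pp3. 4 ppages; refcounts: pp0:4 pp1:2 pp2:1 pp3:1

yes yes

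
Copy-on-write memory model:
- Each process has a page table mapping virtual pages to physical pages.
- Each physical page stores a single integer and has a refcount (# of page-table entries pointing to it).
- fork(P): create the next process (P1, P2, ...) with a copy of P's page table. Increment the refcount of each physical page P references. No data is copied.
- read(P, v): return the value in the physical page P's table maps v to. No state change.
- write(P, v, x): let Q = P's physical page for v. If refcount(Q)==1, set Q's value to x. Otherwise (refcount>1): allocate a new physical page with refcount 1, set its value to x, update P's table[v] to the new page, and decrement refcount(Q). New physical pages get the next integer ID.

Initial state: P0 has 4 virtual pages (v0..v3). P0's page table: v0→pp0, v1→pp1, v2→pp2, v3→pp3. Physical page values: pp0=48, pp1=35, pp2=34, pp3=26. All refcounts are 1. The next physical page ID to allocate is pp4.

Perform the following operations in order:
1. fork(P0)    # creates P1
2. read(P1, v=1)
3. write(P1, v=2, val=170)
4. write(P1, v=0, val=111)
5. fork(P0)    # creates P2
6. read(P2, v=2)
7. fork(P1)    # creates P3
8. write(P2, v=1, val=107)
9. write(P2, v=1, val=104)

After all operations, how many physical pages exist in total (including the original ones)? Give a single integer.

Answer: 7

Derivation:
Op 1: fork(P0) -> P1. 4 ppages; refcounts: pp0:2 pp1:2 pp2:2 pp3:2
Op 2: read(P1, v1) -> 35. No state change.
Op 3: write(P1, v2, 170). refcount(pp2)=2>1 -> COPY to pp4. 5 ppages; refcounts: pp0:2 pp1:2 pp2:1 pp3:2 pp4:1
Op 4: write(P1, v0, 111). refcount(pp0)=2>1 -> COPY to pp5. 6 ppages; refcounts: pp0:1 pp1:2 pp2:1 pp3:2 pp4:1 pp5:1
Op 5: fork(P0) -> P2. 6 ppages; refcounts: pp0:2 pp1:3 pp2:2 pp3:3 pp4:1 pp5:1
Op 6: read(P2, v2) -> 34. No state change.
Op 7: fork(P1) -> P3. 6 ppages; refcounts: pp0:2 pp1:4 pp2:2 pp3:4 pp4:2 pp5:2
Op 8: write(P2, v1, 107). refcount(pp1)=4>1 -> COPY to pp6. 7 ppages; refcounts: pp0:2 pp1:3 pp2:2 pp3:4 pp4:2 pp5:2 pp6:1
Op 9: write(P2, v1, 104). refcount(pp6)=1 -> write in place. 7 ppages; refcounts: pp0:2 pp1:3 pp2:2 pp3:4 pp4:2 pp5:2 pp6:1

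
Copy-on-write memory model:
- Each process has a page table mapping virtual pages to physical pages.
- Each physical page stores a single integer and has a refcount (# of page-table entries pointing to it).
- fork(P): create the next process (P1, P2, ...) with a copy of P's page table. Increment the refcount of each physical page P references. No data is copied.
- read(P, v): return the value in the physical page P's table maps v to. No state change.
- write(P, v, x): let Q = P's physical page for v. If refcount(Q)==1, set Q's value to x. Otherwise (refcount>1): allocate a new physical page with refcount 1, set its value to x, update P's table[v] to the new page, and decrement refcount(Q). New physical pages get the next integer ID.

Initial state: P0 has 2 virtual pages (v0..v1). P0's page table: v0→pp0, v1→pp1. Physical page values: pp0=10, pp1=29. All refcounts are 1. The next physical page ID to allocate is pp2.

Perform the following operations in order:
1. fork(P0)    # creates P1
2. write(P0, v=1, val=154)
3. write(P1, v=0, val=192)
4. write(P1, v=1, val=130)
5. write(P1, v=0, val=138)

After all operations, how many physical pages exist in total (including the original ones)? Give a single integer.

Op 1: fork(P0) -> P1. 2 ppages; refcounts: pp0:2 pp1:2
Op 2: write(P0, v1, 154). refcount(pp1)=2>1 -> COPY to pp2. 3 ppages; refcounts: pp0:2 pp1:1 pp2:1
Op 3: write(P1, v0, 192). refcount(pp0)=2>1 -> COPY to pp3. 4 ppages; refcounts: pp0:1 pp1:1 pp2:1 pp3:1
Op 4: write(P1, v1, 130). refcount(pp1)=1 -> write in place. 4 ppages; refcounts: pp0:1 pp1:1 pp2:1 pp3:1
Op 5: write(P1, v0, 138). refcount(pp3)=1 -> write in place. 4 ppages; refcounts: pp0:1 pp1:1 pp2:1 pp3:1

Answer: 4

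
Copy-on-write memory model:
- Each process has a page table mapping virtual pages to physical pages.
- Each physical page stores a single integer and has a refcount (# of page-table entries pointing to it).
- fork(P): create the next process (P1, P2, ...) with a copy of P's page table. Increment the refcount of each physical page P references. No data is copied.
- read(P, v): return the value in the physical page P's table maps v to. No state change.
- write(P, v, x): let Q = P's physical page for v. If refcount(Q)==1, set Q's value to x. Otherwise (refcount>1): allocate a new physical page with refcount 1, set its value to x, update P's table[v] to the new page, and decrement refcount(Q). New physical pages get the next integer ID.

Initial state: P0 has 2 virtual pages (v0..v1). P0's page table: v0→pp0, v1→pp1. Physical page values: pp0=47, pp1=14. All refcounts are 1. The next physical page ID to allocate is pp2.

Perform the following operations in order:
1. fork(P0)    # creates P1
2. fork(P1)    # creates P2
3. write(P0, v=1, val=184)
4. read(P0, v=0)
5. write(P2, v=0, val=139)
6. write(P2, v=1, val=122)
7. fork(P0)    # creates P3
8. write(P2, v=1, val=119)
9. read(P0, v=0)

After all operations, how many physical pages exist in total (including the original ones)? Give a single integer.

Answer: 5

Derivation:
Op 1: fork(P0) -> P1. 2 ppages; refcounts: pp0:2 pp1:2
Op 2: fork(P1) -> P2. 2 ppages; refcounts: pp0:3 pp1:3
Op 3: write(P0, v1, 184). refcount(pp1)=3>1 -> COPY to pp2. 3 ppages; refcounts: pp0:3 pp1:2 pp2:1
Op 4: read(P0, v0) -> 47. No state change.
Op 5: write(P2, v0, 139). refcount(pp0)=3>1 -> COPY to pp3. 4 ppages; refcounts: pp0:2 pp1:2 pp2:1 pp3:1
Op 6: write(P2, v1, 122). refcount(pp1)=2>1 -> COPY to pp4. 5 ppages; refcounts: pp0:2 pp1:1 pp2:1 pp3:1 pp4:1
Op 7: fork(P0) -> P3. 5 ppages; refcounts: pp0:3 pp1:1 pp2:2 pp3:1 pp4:1
Op 8: write(P2, v1, 119). refcount(pp4)=1 -> write in place. 5 ppages; refcounts: pp0:3 pp1:1 pp2:2 pp3:1 pp4:1
Op 9: read(P0, v0) -> 47. No state change.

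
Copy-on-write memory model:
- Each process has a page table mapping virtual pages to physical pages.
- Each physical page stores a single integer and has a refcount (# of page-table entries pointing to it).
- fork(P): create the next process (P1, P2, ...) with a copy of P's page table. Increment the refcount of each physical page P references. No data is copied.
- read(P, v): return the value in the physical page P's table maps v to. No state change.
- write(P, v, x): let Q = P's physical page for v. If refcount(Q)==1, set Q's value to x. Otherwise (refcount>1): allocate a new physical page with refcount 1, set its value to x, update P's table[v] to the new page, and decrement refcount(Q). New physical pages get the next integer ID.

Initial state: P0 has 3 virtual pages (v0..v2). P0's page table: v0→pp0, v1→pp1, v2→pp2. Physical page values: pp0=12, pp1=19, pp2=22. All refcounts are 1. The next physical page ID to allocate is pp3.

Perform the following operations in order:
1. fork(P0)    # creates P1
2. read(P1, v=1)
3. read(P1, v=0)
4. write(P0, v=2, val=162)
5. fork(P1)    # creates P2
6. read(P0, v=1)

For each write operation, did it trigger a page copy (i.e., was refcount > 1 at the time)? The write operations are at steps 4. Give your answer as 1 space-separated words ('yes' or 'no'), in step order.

Op 1: fork(P0) -> P1. 3 ppages; refcounts: pp0:2 pp1:2 pp2:2
Op 2: read(P1, v1) -> 19. No state change.
Op 3: read(P1, v0) -> 12. No state change.
Op 4: write(P0, v2, 162). refcount(pp2)=2>1 -> COPY to pp3. 4 ppages; refcounts: pp0:2 pp1:2 pp2:1 pp3:1
Op 5: fork(P1) -> P2. 4 ppages; refcounts: pp0:3 pp1:3 pp2:2 pp3:1
Op 6: read(P0, v1) -> 19. No state change.

yes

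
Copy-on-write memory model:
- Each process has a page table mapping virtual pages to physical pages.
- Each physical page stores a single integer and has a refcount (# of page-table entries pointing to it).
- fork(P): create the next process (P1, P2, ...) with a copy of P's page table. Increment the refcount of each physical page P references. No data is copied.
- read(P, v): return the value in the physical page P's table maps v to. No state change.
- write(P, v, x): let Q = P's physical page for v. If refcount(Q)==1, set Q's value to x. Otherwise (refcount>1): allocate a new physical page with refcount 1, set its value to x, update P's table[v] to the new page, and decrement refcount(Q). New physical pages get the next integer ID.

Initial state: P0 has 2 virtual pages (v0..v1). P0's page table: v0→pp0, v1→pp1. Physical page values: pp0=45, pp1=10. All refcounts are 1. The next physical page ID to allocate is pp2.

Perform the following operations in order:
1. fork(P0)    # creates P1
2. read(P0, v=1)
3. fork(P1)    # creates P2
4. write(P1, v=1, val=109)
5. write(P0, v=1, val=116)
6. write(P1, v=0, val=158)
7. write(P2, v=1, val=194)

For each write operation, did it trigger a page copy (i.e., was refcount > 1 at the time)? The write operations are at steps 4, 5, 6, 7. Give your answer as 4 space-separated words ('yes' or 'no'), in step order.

Op 1: fork(P0) -> P1. 2 ppages; refcounts: pp0:2 pp1:2
Op 2: read(P0, v1) -> 10. No state change.
Op 3: fork(P1) -> P2. 2 ppages; refcounts: pp0:3 pp1:3
Op 4: write(P1, v1, 109). refcount(pp1)=3>1 -> COPY to pp2. 3 ppages; refcounts: pp0:3 pp1:2 pp2:1
Op 5: write(P0, v1, 116). refcount(pp1)=2>1 -> COPY to pp3. 4 ppages; refcounts: pp0:3 pp1:1 pp2:1 pp3:1
Op 6: write(P1, v0, 158). refcount(pp0)=3>1 -> COPY to pp4. 5 ppages; refcounts: pp0:2 pp1:1 pp2:1 pp3:1 pp4:1
Op 7: write(P2, v1, 194). refcount(pp1)=1 -> write in place. 5 ppages; refcounts: pp0:2 pp1:1 pp2:1 pp3:1 pp4:1

yes yes yes no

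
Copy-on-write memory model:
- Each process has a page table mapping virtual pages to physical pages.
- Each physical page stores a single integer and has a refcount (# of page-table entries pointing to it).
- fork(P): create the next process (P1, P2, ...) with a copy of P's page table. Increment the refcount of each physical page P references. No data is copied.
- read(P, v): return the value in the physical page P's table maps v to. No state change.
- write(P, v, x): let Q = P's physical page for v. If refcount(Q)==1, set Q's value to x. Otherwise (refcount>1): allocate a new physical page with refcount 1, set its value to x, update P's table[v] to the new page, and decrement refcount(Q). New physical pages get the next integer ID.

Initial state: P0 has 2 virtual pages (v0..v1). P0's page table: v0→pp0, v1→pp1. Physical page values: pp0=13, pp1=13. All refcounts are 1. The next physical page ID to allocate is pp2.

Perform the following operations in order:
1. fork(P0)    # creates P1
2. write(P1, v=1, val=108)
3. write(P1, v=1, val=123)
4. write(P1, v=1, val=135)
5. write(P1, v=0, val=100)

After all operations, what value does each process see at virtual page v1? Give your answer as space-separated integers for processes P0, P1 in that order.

Answer: 13 135

Derivation:
Op 1: fork(P0) -> P1. 2 ppages; refcounts: pp0:2 pp1:2
Op 2: write(P1, v1, 108). refcount(pp1)=2>1 -> COPY to pp2. 3 ppages; refcounts: pp0:2 pp1:1 pp2:1
Op 3: write(P1, v1, 123). refcount(pp2)=1 -> write in place. 3 ppages; refcounts: pp0:2 pp1:1 pp2:1
Op 4: write(P1, v1, 135). refcount(pp2)=1 -> write in place. 3 ppages; refcounts: pp0:2 pp1:1 pp2:1
Op 5: write(P1, v0, 100). refcount(pp0)=2>1 -> COPY to pp3. 4 ppages; refcounts: pp0:1 pp1:1 pp2:1 pp3:1
P0: v1 -> pp1 = 13
P1: v1 -> pp2 = 135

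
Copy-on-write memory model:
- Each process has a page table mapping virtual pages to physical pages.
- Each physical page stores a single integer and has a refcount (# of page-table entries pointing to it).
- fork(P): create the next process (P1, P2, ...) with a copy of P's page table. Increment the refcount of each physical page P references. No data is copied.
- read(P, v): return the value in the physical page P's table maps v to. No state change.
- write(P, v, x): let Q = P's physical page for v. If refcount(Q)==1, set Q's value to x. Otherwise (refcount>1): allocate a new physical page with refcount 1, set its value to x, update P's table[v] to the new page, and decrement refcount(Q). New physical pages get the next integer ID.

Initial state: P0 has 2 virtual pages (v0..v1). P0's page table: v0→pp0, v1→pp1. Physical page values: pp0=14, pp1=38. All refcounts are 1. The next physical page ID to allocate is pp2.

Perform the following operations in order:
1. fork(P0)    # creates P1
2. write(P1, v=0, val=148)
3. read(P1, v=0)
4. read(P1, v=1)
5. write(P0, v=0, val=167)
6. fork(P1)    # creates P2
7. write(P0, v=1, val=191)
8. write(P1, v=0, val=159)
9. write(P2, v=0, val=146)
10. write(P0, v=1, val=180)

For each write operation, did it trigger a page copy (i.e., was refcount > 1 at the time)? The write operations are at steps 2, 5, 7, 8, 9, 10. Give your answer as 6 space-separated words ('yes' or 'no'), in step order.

Op 1: fork(P0) -> P1. 2 ppages; refcounts: pp0:2 pp1:2
Op 2: write(P1, v0, 148). refcount(pp0)=2>1 -> COPY to pp2. 3 ppages; refcounts: pp0:1 pp1:2 pp2:1
Op 3: read(P1, v0) -> 148. No state change.
Op 4: read(P1, v1) -> 38. No state change.
Op 5: write(P0, v0, 167). refcount(pp0)=1 -> write in place. 3 ppages; refcounts: pp0:1 pp1:2 pp2:1
Op 6: fork(P1) -> P2. 3 ppages; refcounts: pp0:1 pp1:3 pp2:2
Op 7: write(P0, v1, 191). refcount(pp1)=3>1 -> COPY to pp3. 4 ppages; refcounts: pp0:1 pp1:2 pp2:2 pp3:1
Op 8: write(P1, v0, 159). refcount(pp2)=2>1 -> COPY to pp4. 5 ppages; refcounts: pp0:1 pp1:2 pp2:1 pp3:1 pp4:1
Op 9: write(P2, v0, 146). refcount(pp2)=1 -> write in place. 5 ppages; refcounts: pp0:1 pp1:2 pp2:1 pp3:1 pp4:1
Op 10: write(P0, v1, 180). refcount(pp3)=1 -> write in place. 5 ppages; refcounts: pp0:1 pp1:2 pp2:1 pp3:1 pp4:1

yes no yes yes no no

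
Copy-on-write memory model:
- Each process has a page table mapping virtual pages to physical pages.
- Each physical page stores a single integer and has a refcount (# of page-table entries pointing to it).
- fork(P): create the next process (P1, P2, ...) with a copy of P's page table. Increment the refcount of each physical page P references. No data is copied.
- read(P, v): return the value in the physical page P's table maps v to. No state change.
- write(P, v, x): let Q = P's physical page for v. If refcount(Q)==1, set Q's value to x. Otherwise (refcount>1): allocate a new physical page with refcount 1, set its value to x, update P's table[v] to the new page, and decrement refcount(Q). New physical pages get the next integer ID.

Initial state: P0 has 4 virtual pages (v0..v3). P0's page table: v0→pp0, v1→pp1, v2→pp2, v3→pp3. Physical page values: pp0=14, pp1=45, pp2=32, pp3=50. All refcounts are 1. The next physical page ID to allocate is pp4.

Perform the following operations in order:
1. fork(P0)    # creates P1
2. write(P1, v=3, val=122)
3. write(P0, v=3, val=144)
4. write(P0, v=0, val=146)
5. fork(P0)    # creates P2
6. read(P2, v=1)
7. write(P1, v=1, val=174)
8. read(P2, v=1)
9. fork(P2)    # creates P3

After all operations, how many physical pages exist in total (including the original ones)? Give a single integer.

Answer: 7

Derivation:
Op 1: fork(P0) -> P1. 4 ppages; refcounts: pp0:2 pp1:2 pp2:2 pp3:2
Op 2: write(P1, v3, 122). refcount(pp3)=2>1 -> COPY to pp4. 5 ppages; refcounts: pp0:2 pp1:2 pp2:2 pp3:1 pp4:1
Op 3: write(P0, v3, 144). refcount(pp3)=1 -> write in place. 5 ppages; refcounts: pp0:2 pp1:2 pp2:2 pp3:1 pp4:1
Op 4: write(P0, v0, 146). refcount(pp0)=2>1 -> COPY to pp5. 6 ppages; refcounts: pp0:1 pp1:2 pp2:2 pp3:1 pp4:1 pp5:1
Op 5: fork(P0) -> P2. 6 ppages; refcounts: pp0:1 pp1:3 pp2:3 pp3:2 pp4:1 pp5:2
Op 6: read(P2, v1) -> 45. No state change.
Op 7: write(P1, v1, 174). refcount(pp1)=3>1 -> COPY to pp6. 7 ppages; refcounts: pp0:1 pp1:2 pp2:3 pp3:2 pp4:1 pp5:2 pp6:1
Op 8: read(P2, v1) -> 45. No state change.
Op 9: fork(P2) -> P3. 7 ppages; refcounts: pp0:1 pp1:3 pp2:4 pp3:3 pp4:1 pp5:3 pp6:1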